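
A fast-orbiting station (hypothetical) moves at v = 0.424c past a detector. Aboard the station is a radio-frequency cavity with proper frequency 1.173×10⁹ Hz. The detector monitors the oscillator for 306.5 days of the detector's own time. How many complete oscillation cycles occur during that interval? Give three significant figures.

γ = 1/√(1 − 0.424²) = 1/√0.8202 = 1.104
During 306.5 days of lab time, the oscillator's proper time advances by τ = Δt/γ = 306.5/1.104 = 277.6 days = 2.398×10⁷ s.
N = f × τ = 1.173×10⁹ × 2.398×10⁷ = 2.813×10¹⁶.

N = 2.81×10¹⁶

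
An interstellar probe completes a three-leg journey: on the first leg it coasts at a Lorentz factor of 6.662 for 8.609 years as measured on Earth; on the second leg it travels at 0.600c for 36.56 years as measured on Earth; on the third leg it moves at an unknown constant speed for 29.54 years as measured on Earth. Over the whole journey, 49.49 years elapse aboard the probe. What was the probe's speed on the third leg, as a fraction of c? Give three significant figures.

β = 0.767

Leg 1: γ = 6.662; τ_1 = 8.609/6.662 = 1.292 years.
Leg 2: γ = 1/√(1 − 0.600²) = 5/4 = 1.250; τ_2 = 36.56/1.250 = 29.25 years.
Leg 3: speed unknown; τ_3 = 29.54/γ_3.
Total proper time: 1.292 + 29.25 + τ_3 = 49.49, so τ_3 = 49.49 − 30.54 = 18.95 years.
γ_3 = 29.54/18.95 = 1.559; β = √(1 − 1/γ²) = √0.5885.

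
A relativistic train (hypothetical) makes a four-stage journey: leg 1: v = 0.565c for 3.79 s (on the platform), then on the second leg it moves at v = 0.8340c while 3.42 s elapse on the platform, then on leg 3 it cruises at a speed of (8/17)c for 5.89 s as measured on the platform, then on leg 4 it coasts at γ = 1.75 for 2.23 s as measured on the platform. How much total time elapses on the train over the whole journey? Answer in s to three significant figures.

τ = 11.5 s

Leg 1: γ = 1/√(1 − 0.565²) = 1/√0.6808 = 1.212; τ_1 = 3.79/1.212 = 3.127 s.
Leg 2: γ = 1/√(1 − 0.8340²) = 1/√0.3044 = 1.812; τ_2 = 3.42/1.812 = 1.887 s.
Leg 3: γ = 1/√(1 − (8/17)²) = 17/15 ≈ 1.133; τ_3 = 5.89/1.133 = 5.197 s.
Leg 4: γ = 1.75; τ_4 = 2.23/1.750 = 1.274 s.
Total: 3.127 + 1.887 + 5.197 + 1.274 s.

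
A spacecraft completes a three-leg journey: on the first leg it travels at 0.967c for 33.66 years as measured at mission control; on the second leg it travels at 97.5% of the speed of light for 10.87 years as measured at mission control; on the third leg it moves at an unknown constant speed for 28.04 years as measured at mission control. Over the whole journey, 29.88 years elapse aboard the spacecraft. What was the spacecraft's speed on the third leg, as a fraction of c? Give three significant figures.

Leg 1: γ = 1/√(1 − 0.967²) = 1/√0.06491 = 3.925; τ_1 = 33.66/3.925 = 8.576 years.
Leg 2: β = 0.975; γ = 1/√(1 − 0.975²) = 1/√0.04938 = 4.500; τ_2 = 10.87/4.500 = 2.415 years.
Leg 3: speed unknown; τ_3 = 28.04/γ_3.
Total proper time: 8.576 + 2.415 + τ_3 = 29.88, so τ_3 = 29.88 − 10.99 = 18.89 years.
γ_3 = 28.04/18.89 = 1.484; β = √(1 − 1/γ²) = √0.5462.

β = 0.739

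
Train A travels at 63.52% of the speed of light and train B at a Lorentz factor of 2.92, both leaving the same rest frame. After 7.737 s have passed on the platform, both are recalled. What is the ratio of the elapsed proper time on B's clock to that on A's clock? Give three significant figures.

A: β = 0.6352; γ = 1/√(1 − 0.6352²) = 1/√0.5965 = 1.295. B: γ = 2.92.
τ_A/τ_B = γ_B/γ_A = 2.920/1.295 = 2.255, so τ_B/τ_A = 0.4434.

τ_B/τ_A = 0.443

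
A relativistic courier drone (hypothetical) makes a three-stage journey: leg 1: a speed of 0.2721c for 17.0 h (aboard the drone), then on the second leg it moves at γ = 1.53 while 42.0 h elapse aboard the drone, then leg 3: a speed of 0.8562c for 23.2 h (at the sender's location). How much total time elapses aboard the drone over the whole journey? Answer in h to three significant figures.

Leg 1: 17.0 h is already measured aboard the drone.
Leg 2: 42.0 h is already measured aboard the drone.
Leg 3: γ = 1/√(1 − 0.8562²) = 1/√0.2669 = 1.936; τ_3 = 23.2/1.936 = 11.99 h.
Total: 17.00 + 42.00 + 11.99 h.

τ = 71.0 h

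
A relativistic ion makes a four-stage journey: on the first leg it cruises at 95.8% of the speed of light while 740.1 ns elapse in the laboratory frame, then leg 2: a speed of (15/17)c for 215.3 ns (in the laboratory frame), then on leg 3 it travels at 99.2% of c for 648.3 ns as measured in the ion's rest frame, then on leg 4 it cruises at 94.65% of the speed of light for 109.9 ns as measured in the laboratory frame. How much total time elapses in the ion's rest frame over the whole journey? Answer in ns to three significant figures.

τ = 997 ns

Leg 1: β = 0.958; γ = 1/√(1 − 0.958²) = 1/√0.08224 = 3.487; τ_1 = 740.1/3.487 = 212.2 ns.
Leg 2: γ = 1/√(1 − (15/17)²) = 17/8 = 2.125; τ_2 = 215.3/2.125 = 101.3 ns.
Leg 3: 648.3 ns is already measured in the ion's rest frame.
Leg 4: β = 0.9465; γ = 1/√(1 − 0.9465²) = 1/√0.1041 = 3.099; τ_4 = 109.9/3.099 = 35.47 ns.
Total: 212.2 + 101.3 + 648.3 + 35.47 ns.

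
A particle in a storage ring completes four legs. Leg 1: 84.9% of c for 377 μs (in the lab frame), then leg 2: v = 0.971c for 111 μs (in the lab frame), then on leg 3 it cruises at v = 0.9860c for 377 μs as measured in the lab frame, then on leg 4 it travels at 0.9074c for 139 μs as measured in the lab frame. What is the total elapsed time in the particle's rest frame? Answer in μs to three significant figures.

Leg 1: β = 0.849; γ = 1/√(1 − 0.849²) = 1/√0.2792 = 1.893; τ_1 = 377/1.893 = 199.2 μs.
Leg 2: γ = 1/√(1 − 0.971²) = 1/√0.05716 = 4.183; τ_2 = 111/4.183 = 26.54 μs.
Leg 3: γ = 1/√(1 − 0.9860²) = 1/√0.02780 = 5.997; τ_3 = 377/5.997 = 62.86 μs.
Leg 4: γ = 1/√(1 − 0.9074²) = 1/√0.1766 = 2.379; τ_4 = 139/2.379 = 58.42 μs.
Total: 199.2 + 26.54 + 62.86 + 58.42 μs.

τ = 347 μs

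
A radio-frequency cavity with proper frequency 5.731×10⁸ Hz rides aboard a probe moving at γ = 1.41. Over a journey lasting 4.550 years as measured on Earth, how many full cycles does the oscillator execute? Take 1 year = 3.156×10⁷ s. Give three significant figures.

N = 5.84×10¹⁶

γ = 1.41
The oscillator's own cycle count is N = f × τ where τ is the proper time aboard the probe. τ = Δt/γ = 4.550/1.410 = 3.227 years = 1.018×10⁸ s.
N = 5.731×10⁸ × 1.018×10⁸ = 5.837×10¹⁶.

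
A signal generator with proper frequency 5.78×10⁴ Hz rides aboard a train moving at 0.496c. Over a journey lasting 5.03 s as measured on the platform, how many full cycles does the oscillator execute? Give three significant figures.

N = 2.52×10⁵

γ = 1/√(1 − 0.496²) = 1/√0.7540 = 1.152
The oscillator's own cycle count is N = f × τ where τ is the proper time on the train. τ = Δt/γ = 5.03/1.152 = 4.368 s = 4.368×10⁰ s.
N = 5.78×10⁴ × 4.368×10⁰ = 2.525×10⁵.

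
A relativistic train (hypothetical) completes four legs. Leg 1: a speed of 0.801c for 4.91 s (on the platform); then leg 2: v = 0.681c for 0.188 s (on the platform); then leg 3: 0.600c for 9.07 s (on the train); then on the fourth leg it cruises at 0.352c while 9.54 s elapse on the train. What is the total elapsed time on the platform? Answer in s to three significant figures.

Leg 1: 4.91 s is already measured on the platform.
Leg 2: 0.188 s is already measured on the platform.
Leg 3: γ = 1/√(1 − 0.600²) = 5/4 = 1.250; Δt_3 = 1.250 × 9.07 = 11.34 s.
Leg 4: γ = 1/√(1 − 0.352²) = 1/√0.8761 = 1.068; Δt_4 = 1.068 × 9.54 = 10.19 s.
Total: 4.910 + 0.1880 + 11.34 + 10.19 s.

Δt = 26.6 s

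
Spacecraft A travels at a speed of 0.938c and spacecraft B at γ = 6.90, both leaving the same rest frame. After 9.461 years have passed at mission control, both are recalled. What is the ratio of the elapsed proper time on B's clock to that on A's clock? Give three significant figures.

A: γ = 1/√(1 − 0.938²) = 1/√0.1202 = 2.885. B: γ = 6.90.
τ_A/τ_B = γ_B/γ_A = 6.900/2.885 = 2.392, so τ_B/τ_A = 0.4181.

τ_B/τ_A = 0.418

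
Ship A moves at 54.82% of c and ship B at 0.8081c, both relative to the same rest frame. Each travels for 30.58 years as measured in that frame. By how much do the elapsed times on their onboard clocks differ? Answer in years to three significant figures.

|τ_A − τ_B| = 7.56 years

A: β = 0.5482; γ = 1/√(1 − 0.5482²) = 1/√0.6995 = 1.196; τ_A = 30.58/1.196 = 25.58 years.
B: γ = 1/√(1 − 0.8081²) = 1/√0.3470 = 1.698; τ_B = 30.58/1.698 = 18.01 years.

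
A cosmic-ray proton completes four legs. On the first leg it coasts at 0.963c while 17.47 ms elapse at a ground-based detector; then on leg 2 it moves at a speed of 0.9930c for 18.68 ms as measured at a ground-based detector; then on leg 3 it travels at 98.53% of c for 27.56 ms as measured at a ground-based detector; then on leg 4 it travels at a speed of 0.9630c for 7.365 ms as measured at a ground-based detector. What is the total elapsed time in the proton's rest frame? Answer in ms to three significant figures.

τ = 13.6 ms

Leg 1: γ = 1/√(1 − 0.963²) = 1/√0.07263 = 3.711; τ_1 = 17.47/3.711 = 4.708 ms.
Leg 2: γ = 1/√(1 − 0.9930²) = 1/√0.01395 = 8.466; τ_2 = 18.68/8.466 = 2.206 ms.
Leg 3: β = 0.9853; γ = 1/√(1 − 0.9853²) = 1/√0.02918 = 5.854; τ_3 = 27.56/5.854 = 4.708 ms.
Leg 4: γ = 1/√(1 − 0.9630²) = 1/√0.07263 = 3.711; τ_4 = 7.365/3.711 = 1.985 ms.
Total: 4.708 + 2.206 + 4.708 + 1.985 ms.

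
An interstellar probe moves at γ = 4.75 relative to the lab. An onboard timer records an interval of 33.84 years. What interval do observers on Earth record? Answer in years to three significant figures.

γ = 4.75
The interval measured aboard the probe is the proper time (both events occur at the same place in that frame); the lab-frame interval is Δt = γτ = 4.750 × 33.84 years.

Δt = 161 years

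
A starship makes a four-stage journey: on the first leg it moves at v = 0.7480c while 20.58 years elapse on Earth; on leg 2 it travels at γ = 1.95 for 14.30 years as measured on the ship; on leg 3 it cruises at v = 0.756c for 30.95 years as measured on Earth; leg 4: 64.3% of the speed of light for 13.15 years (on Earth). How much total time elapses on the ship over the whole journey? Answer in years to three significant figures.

τ = 58.3 years

Leg 1: γ = 1/√(1 − 0.7480²) = 1/√0.4405 = 1.507; τ_1 = 20.58/1.507 = 13.66 years.
Leg 2: 14.30 years is already measured on the ship.
Leg 3: γ = 1/√(1 − 0.756²) = 1/√0.4285 = 1.528; τ_3 = 30.95/1.528 = 20.26 years.
Leg 4: β = 0.643; γ = 1/√(1 − 0.643²) = 1/√0.5866 = 1.306; τ_4 = 13.15/1.306 = 10.07 years.
Total: 13.66 + 14.30 + 20.26 + 10.07 years.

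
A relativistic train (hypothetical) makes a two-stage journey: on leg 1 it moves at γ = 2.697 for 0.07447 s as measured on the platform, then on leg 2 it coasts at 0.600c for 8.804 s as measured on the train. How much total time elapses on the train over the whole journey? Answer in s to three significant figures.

Leg 1: γ = 2.697; τ_1 = 0.07447/2.697 = 0.02761 s.
Leg 2: 8.804 s is already measured on the train.
Total: 0.02761 + 8.804 s.

τ = 8.83 s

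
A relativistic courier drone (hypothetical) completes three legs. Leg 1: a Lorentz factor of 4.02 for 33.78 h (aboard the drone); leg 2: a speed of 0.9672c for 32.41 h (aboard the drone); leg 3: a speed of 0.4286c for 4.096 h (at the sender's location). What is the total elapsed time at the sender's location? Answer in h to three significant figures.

Δt = 267 h

Leg 1: γ = 4.02; Δt_1 = 4.020 × 33.78 = 135.8 h.
Leg 2: γ = 1/√(1 − 0.9672²) = 1/√0.06452 = 3.937; Δt_2 = 3.937 × 32.41 = 127.6 h.
Leg 3: 4.096 h is already measured at the sender's location.
Total: 135.8 + 127.6 + 4.096 h.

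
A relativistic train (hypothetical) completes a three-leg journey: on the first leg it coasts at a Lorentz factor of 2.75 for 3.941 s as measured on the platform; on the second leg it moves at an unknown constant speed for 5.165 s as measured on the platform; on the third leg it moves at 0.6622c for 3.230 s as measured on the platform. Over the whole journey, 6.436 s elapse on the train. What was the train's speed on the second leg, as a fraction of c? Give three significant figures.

β = 0.866

Leg 1: γ = 2.75; τ_1 = 3.941/2.750 = 1.433 s.
Leg 2: speed unknown; τ_2 = 5.165/γ_2.
Leg 3: γ = 1/√(1 − 0.6622²) = 1/√0.5615 = 1.335; τ_3 = 3.230/1.335 = 2.420 s.
Total proper time: 1.433 + τ_2 + 2.420 = 6.436, so τ_2 = 6.436 − 3.853 = 2.583 s.
γ_2 = 5.165/2.583 = 2.000; β = √(1 − 1/γ²) = √0.7500.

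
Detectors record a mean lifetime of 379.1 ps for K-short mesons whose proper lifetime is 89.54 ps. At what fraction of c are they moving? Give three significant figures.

v = 0.972c

γ = Δt/τ₀ = 379.1/89.54 = 4.234
β = √(1 − 1/γ²) = √(1 − 0.05579) = √0.9442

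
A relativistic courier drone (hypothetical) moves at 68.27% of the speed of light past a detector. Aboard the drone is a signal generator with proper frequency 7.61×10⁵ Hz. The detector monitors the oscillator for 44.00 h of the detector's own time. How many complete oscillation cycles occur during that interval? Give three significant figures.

N = 8.81×10¹⁰

β = 0.6827; γ = 1/√(1 − 0.6827²) = 1/√0.5339 = 1.369
During 44.00 h of lab time, the oscillator's proper time advances by τ = Δt/γ = 44.00/1.369 = 32.15 h = 1.157×10⁵ s.
N = f × τ = 7.61×10⁵ × 1.157×10⁵ = 8.808×10¹⁰.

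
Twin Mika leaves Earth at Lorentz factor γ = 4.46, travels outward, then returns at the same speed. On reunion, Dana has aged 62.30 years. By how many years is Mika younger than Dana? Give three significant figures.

γ = 4.46
Mika's elapsed proper time: τ = 62.30/4.460 = 13.97 years.
Age gap = Δt − τ = 62.30 − 13.97 years.

Δt − τ = 48.3 years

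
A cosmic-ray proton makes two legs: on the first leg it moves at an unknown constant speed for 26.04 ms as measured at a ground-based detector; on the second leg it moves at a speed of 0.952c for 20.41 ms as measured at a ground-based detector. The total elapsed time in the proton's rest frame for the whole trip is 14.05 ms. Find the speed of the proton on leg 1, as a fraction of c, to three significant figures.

Leg 1: speed unknown; τ_1 = 26.04/γ_1.
Leg 2: γ = 1/√(1 − 0.952²) = 1/√0.09370 = 3.267; τ_2 = 20.41/3.267 = 6.247 ms.
Total proper time: τ_1 + 6.247 = 14.05, so τ_1 = 14.05 − 6.247 = 7.803 ms.
γ_1 = 26.04/7.803 = 3.337; β = √(1 − 1/γ²) = √0.9102.

β = 0.954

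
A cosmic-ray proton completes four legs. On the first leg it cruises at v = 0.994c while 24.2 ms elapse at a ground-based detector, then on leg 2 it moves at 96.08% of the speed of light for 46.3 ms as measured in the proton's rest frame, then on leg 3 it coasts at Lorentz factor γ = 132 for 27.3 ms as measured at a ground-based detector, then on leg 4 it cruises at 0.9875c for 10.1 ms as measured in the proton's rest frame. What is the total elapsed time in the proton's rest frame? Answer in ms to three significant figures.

Leg 1: γ = 1/√(1 − 0.994²) = 1/√0.01196 = 9.142; τ_1 = 24.2/9.142 = 2.647 ms.
Leg 2: 46.3 ms is already measured in the proton's rest frame.
Leg 3: γ = 132; τ_3 = 27.3/132.0 = 0.2068 ms.
Leg 4: 10.1 ms is already measured in the proton's rest frame.
Total: 2.647 + 46.30 + 0.2068 + 10.10 ms.

τ = 59.3 ms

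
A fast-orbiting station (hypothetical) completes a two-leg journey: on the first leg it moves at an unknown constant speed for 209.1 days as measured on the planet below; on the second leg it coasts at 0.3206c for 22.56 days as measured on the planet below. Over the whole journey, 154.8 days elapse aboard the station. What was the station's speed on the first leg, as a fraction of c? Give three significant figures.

Leg 1: speed unknown; τ_1 = 209.1/γ_1.
Leg 2: γ = 1/√(1 − 0.3206²) = 1/√0.8972 = 1.056; τ_2 = 22.56/1.056 = 21.37 days.
Total proper time: τ_1 + 21.37 = 154.8, so τ_1 = 154.8 − 21.37 = 133.4 days.
γ_1 = 209.1/133.4 = 1.567; β = √(1 − 1/γ²) = √0.5928.

β = 0.770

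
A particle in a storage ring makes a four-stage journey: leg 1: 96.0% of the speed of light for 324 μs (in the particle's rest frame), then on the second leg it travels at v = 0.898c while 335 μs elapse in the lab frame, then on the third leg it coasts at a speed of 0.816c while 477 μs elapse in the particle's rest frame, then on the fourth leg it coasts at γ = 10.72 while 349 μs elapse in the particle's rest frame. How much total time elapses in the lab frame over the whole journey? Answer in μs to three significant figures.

Leg 1: β = 0.960; γ = 1/√(1 − 0.960²) = 1/√0.07840 = 3.571; Δt_1 = 3.571 × 324 = 1157 μs.
Leg 2: 335 μs is already measured in the lab frame.
Leg 3: γ = 1/√(1 − 0.816²) = 1/√0.3341 = 1.730; Δt_3 = 1.730 × 477 = 825.2 μs.
Leg 4: γ = 10.72; Δt_4 = 10.72 × 349 = 3741 μs.
Total: 1157 + 335.0 + 825.2 + 3741 μs.

Δt = 6060 μs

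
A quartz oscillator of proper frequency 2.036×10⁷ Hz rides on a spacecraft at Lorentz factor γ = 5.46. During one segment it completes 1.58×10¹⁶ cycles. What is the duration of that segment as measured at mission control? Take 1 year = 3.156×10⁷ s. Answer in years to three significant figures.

γ = 5.46
Proper time for N cycles: τ = N/f = 1.58×10¹⁶/(2.036×10⁷) = 7.760×10⁸ s = 24.59 years.
Lab-frame duration Δt = γτ = 5.460 × 24.59 = 134.3 years.

Δt = 134 years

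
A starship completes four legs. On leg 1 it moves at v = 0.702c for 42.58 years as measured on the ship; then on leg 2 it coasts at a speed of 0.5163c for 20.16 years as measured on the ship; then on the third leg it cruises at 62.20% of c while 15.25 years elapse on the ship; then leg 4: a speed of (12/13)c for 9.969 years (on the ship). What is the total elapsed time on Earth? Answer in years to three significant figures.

Δt = 129 years

Leg 1: γ = 1/√(1 − 0.702²) = 1/√0.5072 = 1.404; Δt_1 = 1.404 × 42.58 = 59.79 years.
Leg 2: γ = 1/√(1 − 0.5163²) = 1/√0.7334 = 1.168; Δt_2 = 1.168 × 20.16 = 23.54 years.
Leg 3: β = 0.6220; γ = 1/√(1 − 0.6220²) = 1/√0.6131 = 1.277; Δt_3 = 1.277 × 15.25 = 19.48 years.
Leg 4: γ = 1/√(1 − (12/13)²) = 13/5 = 2.600; Δt_4 = 2.600 × 9.969 = 25.92 years.
Total: 59.79 + 23.54 + 19.48 + 25.92 years.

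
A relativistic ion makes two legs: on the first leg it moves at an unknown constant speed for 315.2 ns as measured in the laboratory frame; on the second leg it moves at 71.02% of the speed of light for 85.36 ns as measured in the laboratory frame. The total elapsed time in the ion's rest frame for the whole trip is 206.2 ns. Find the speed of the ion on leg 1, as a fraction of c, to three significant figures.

Leg 1: speed unknown; τ_1 = 315.2/γ_1.
Leg 2: β = 0.7102; γ = 1/√(1 − 0.7102²) = 1/√0.4956 = 1.420; τ_2 = 85.36/1.420 = 60.09 ns.
Total proper time: τ_1 + 60.09 = 206.2, so τ_1 = 206.2 − 60.09 = 146.1 ns.
γ_1 = 315.2/146.1 = 2.157; β = √(1 − 1/γ²) = √0.7851.

β = 0.886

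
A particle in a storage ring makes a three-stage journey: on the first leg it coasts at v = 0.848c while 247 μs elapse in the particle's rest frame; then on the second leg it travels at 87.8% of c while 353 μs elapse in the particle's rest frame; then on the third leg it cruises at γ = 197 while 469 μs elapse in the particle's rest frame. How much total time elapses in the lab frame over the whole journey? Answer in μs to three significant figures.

Leg 1: γ = 1/√(1 − 0.848²) = 1/√0.2809 = 1.887; Δt_1 = 1.887 × 247 = 466.0 μs.
Leg 2: β = 0.878; γ = 1/√(1 − 0.878²) = 1/√0.2291 = 2.089; Δt_2 = 2.089 × 353 = 737.5 μs.
Leg 3: γ = 197; Δt_3 = 197.0 × 469 = 9.239×10⁴ μs.
Total: 466.0 + 737.5 + 9.239×10⁴ μs.

Δt = 9.36×10⁴ μs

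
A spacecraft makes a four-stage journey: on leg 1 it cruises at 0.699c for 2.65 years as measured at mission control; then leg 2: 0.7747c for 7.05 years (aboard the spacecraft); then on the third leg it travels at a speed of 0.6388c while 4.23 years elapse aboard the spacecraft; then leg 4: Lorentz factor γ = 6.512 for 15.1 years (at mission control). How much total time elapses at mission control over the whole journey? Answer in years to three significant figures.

Δt = 34.4 years

Leg 1: 2.65 years is already measured at mission control.
Leg 2: γ = 1/√(1 − 0.7747²) = 1/√0.3998 = 1.581; Δt_2 = 1.581 × 7.05 = 11.15 years.
Leg 3: γ = 1/√(1 − 0.6388²) = 1/√0.5919 = 1.300; Δt_3 = 1.300 × 4.23 = 5.498 years.
Leg 4: 15.1 years is already measured at mission control.
Total: 2.650 + 11.15 + 5.498 + 15.10 years.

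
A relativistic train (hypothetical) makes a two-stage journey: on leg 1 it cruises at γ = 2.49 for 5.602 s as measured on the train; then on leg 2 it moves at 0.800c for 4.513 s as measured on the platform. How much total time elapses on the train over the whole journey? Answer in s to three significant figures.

Leg 1: 5.602 s is already measured on the train.
Leg 2: γ = 1/√(1 − 0.800²) = 5/3 ≈ 1.667; τ_2 = 4.513/1.667 = 2.708 s.
Total: 5.602 + 2.708 s.

τ = 8.31 s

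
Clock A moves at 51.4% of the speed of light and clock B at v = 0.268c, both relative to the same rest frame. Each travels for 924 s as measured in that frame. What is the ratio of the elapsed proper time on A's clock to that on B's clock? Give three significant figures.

τ_A/τ_B = 0.890

A: β = 0.514; γ = 1/√(1 − 0.514²) = 1/√0.7358 = 1.166. B: γ = 1/√(1 − 0.268²) = 1/√0.9282 = 1.038.
τ_A/τ_B = γ_B/γ_A = 1.038/1.166 = 0.8904, so τ_A/τ_B = 0.8904.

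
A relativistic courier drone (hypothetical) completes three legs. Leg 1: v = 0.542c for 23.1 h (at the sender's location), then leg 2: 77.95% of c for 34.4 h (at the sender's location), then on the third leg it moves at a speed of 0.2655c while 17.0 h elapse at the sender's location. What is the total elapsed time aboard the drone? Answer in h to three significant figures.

Leg 1: γ = 1/√(1 − 0.542²) = 1/√0.7062 = 1.190; τ_1 = 23.1/1.190 = 19.41 h.
Leg 2: β = 0.7795; γ = 1/√(1 − 0.7795²) = 1/√0.3924 = 1.596; τ_2 = 34.4/1.596 = 21.55 h.
Leg 3: γ = 1/√(1 − 0.2655²) = 1/√0.9295 = 1.037; τ_3 = 17.0/1.037 = 16.39 h.
Total: 19.41 + 21.55 + 16.39 h.

τ = 57.4 h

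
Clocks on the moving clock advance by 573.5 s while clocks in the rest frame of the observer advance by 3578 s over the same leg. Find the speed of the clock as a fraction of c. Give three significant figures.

v = 0.987c

The proper time is measured on the moving clock (both events occur at the clock's location); Δt is measured in the rest frame of the observer. γ = Δt/τ = 3578/573.5 = 6.239.
β = √(1 − 1/γ²) = √(1 − 0.02569) = √0.9743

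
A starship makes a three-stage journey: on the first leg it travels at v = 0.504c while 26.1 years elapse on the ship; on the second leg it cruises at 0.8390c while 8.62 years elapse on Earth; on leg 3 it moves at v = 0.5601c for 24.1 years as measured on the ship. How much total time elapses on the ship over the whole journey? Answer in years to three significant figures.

Leg 1: 26.1 years is already measured on the ship.
Leg 2: γ = 1/√(1 − 0.8390²) = 1/√0.2961 = 1.838; τ_2 = 8.62/1.838 = 4.690 years.
Leg 3: 24.1 years is already measured on the ship.
Total: 26.10 + 4.690 + 24.10 years.

τ = 54.9 years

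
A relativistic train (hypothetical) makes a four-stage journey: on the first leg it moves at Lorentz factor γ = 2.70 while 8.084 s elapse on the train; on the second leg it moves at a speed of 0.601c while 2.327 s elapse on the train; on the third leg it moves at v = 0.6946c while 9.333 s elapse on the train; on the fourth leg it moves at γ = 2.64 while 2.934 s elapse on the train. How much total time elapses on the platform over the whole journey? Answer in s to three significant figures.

Δt = 45.5 s

Leg 1: γ = 2.70; Δt_1 = 2.700 × 8.084 = 21.83 s.
Leg 2: γ = 1/√(1 − 0.601²) = 1/√0.6388 = 1.251; Δt_2 = 1.251 × 2.327 = 2.911 s.
Leg 3: γ = 1/√(1 − 0.6946²) = 1/√0.5175 = 1.390; Δt_3 = 1.390 × 9.333 = 12.97 s.
Leg 4: γ = 2.64; Δt_4 = 2.640 × 2.934 = 7.746 s.
Total: 21.83 + 2.911 + 12.97 + 7.746 s.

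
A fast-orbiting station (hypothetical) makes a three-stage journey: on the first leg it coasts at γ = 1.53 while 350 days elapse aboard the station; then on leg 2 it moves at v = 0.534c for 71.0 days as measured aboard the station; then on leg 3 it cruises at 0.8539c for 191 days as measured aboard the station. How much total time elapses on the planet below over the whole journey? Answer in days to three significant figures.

Leg 1: γ = 1.53; Δt_1 = 1.530 × 350 = 535.5 days.
Leg 2: γ = 1/√(1 − 0.534²) = 1/√0.7148 = 1.183; Δt_2 = 1.183 × 71.0 = 83.98 days.
Leg 3: γ = 1/√(1 − 0.8539²) = 1/√0.2709 = 1.921; Δt_3 = 1.921 × 191 = 367.0 days.
Total: 535.5 + 83.98 + 367.0 days.

Δt = 986 days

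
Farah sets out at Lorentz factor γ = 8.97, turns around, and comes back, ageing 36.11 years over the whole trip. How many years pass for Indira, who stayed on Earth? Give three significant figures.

Δt = 324 years

γ = 8.97
Earth-frame duration is the dilated interval: Δt = γτ = 8.970 × 36.11 years.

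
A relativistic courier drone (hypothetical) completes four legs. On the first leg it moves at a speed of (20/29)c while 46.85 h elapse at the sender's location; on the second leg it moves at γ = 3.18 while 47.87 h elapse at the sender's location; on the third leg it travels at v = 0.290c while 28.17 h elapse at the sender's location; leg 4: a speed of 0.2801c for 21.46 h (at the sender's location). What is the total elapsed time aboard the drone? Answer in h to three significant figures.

τ = 96.5 h

Leg 1: γ = 1/√(1 − (20/29)²) = 29/21 ≈ 1.381; τ_1 = 46.85/1.381 = 33.93 h.
Leg 2: γ = 3.18; τ_2 = 47.87/3.180 = 15.05 h.
Leg 3: γ = 1/√(1 − 0.290²) = 1/√0.9159 = 1.045; τ_3 = 28.17/1.045 = 26.96 h.
Leg 4: γ = 1/√(1 − 0.2801²) = 1/√0.9215 = 1.042; τ_4 = 21.46/1.042 = 20.60 h.
Total: 33.93 + 15.05 + 26.96 + 20.60 h.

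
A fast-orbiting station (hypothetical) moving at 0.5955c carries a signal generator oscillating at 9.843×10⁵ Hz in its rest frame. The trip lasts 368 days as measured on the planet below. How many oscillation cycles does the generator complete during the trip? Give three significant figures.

γ = 1/√(1 − 0.5955²) = 1/√0.6454 = 1.245
The oscillator's own cycle count is N = f × τ where τ is the proper time aboard the station. τ = Δt/γ = 368/1.245 = 295.6 days = 2.554×10⁷ s.
N = 9.843×10⁵ × 2.554×10⁷ = 2.514×10¹³.

N = 2.51×10¹³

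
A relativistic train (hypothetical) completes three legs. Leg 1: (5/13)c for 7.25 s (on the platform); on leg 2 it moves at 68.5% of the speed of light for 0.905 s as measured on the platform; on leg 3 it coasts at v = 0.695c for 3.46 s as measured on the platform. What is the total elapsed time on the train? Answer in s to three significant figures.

τ = 9.84 s

Leg 1: γ = 1/√(1 − (5/13)²) = 13/12 ≈ 1.083; τ_1 = 7.25/1.083 = 6.692 s.
Leg 2: β = 0.685; γ = 1/√(1 − 0.685²) = 1/√0.5308 = 1.373; τ_2 = 0.905/1.373 = 0.6593 s.
Leg 3: γ = 1/√(1 − 0.695²) = 1/√0.5170 = 1.391; τ_3 = 3.46/1.391 = 2.488 s.
Total: 6.692 + 0.6593 + 2.488 s.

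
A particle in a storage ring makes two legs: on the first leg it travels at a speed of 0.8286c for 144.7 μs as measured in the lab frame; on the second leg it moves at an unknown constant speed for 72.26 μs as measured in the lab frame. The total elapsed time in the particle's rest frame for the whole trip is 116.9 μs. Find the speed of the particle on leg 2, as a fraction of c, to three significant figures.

Leg 1: γ = 1/√(1 − 0.8286²) = 1/√0.3134 = 1.786; τ_1 = 144.7/1.786 = 81.01 μs.
Leg 2: speed unknown; τ_2 = 72.26/γ_2.
Total proper time: 81.01 + τ_2 = 116.9, so τ_2 = 116.9 − 81.01 = 35.89 μs.
γ_2 = 72.26/35.89 = 2.013; β = √(1 − 1/γ²) = √0.7533.

β = 0.868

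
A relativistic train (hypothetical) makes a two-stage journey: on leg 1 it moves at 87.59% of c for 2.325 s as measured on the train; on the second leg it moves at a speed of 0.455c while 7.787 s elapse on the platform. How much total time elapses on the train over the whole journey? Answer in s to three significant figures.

Leg 1: 2.325 s is already measured on the train.
Leg 2: γ = 1/√(1 − 0.455²) = 1/√0.7930 = 1.123; τ_2 = 7.787/1.123 = 6.934 s.
Total: 2.325 + 6.934 s.

τ = 9.26 s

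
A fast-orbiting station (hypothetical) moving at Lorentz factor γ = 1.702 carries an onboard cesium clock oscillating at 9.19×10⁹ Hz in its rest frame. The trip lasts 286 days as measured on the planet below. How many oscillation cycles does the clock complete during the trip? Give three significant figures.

N = 1.33×10¹⁷

γ = 1.702
The oscillator's own cycle count is N = f × τ where τ is the proper time aboard the station. τ = Δt/γ = 286/1.702 = 168.0 days = 1.452×10⁷ s.
N = 9.19×10⁹ × 1.452×10⁷ = 1.334×10¹⁷.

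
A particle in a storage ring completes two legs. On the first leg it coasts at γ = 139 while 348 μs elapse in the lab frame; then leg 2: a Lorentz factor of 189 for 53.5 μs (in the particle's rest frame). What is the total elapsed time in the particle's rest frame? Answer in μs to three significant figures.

Leg 1: γ = 139; τ_1 = 348/139.0 = 2.504 μs.
Leg 2: 53.5 μs is already measured in the particle's rest frame.
Total: 2.504 + 53.50 μs.

τ = 56.0 μs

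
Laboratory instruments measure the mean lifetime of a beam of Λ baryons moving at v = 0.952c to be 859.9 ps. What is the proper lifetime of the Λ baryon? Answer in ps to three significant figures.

γ = 1/√(1 − 0.952²) = 1/√0.09370 = 3.267
The lab-frame lifetime is the dilated interval; the proper lifetime is τ₀ = Δt/γ = 859.9/3.267 ps.

τ₀ = 263 ps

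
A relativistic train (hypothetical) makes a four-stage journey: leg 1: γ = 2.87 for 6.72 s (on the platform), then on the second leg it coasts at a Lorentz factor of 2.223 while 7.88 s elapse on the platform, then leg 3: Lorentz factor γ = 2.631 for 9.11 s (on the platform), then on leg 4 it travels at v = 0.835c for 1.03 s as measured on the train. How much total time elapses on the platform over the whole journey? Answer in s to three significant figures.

Leg 1: 6.72 s is already measured on the platform.
Leg 2: 7.88 s is already measured on the platform.
Leg 3: 9.11 s is already measured on the platform.
Leg 4: γ = 1/√(1 − 0.835²) = 1/√0.3028 = 1.817; Δt_4 = 1.817 × 1.03 = 1.872 s.
Total: 6.720 + 7.880 + 9.110 + 1.872 s.

Δt = 25.6 s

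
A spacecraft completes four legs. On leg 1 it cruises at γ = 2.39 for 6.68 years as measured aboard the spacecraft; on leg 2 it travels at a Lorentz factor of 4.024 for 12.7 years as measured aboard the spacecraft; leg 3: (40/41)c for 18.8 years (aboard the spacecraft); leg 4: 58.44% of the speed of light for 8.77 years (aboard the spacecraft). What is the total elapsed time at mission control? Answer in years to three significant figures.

Leg 1: γ = 2.39; Δt_1 = 2.390 × 6.68 = 15.97 years.
Leg 2: γ = 4.024; Δt_2 = 4.024 × 12.7 = 51.10 years.
Leg 3: γ = 1/√(1 − (40/41)²) = 41/9 ≈ 4.556; Δt_3 = 4.556 × 18.8 = 85.64 years.
Leg 4: β = 0.5844; γ = 1/√(1 − 0.5844²) = 1/√0.6585 = 1.232; Δt_4 = 1.232 × 8.77 = 10.81 years.
Total: 15.97 + 51.10 + 85.64 + 10.81 years.

Δt = 164 years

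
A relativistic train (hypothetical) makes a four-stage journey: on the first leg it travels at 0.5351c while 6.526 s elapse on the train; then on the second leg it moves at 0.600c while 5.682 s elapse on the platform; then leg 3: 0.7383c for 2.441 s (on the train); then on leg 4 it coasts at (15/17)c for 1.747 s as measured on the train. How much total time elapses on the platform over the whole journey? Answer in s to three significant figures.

Δt = 20.7 s

Leg 1: γ = 1/√(1 − 0.5351²) = 1/√0.7137 = 1.184; Δt_1 = 1.184 × 6.526 = 7.725 s.
Leg 2: 5.682 s is already measured on the platform.
Leg 3: γ = 1/√(1 − 0.7383²) = 1/√0.4549 = 1.483; Δt_3 = 1.483 × 2.441 = 3.619 s.
Leg 4: γ = 1/√(1 − (15/17)²) = 17/8 = 2.125; Δt_4 = 2.125 × 1.747 = 3.712 s.
Total: 7.725 + 5.682 + 3.619 + 3.712 s.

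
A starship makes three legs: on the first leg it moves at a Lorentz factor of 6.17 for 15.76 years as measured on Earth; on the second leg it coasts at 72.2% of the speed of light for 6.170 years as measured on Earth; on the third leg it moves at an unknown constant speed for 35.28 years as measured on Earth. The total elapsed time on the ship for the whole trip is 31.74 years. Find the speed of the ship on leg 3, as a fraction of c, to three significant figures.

β = 0.708

Leg 1: γ = 6.17; τ_1 = 15.76/6.170 = 2.554 years.
Leg 2: β = 0.722; γ = 1/√(1 − 0.722²) = 1/√0.4787 = 1.445; τ_2 = 6.170/1.445 = 4.269 years.
Leg 3: speed unknown; τ_3 = 35.28/γ_3.
Total proper time: 2.554 + 4.269 + τ_3 = 31.74, so τ_3 = 31.74 − 6.823 = 24.92 years.
γ_3 = 35.28/24.92 = 1.416; β = √(1 − 1/γ²) = √0.5012.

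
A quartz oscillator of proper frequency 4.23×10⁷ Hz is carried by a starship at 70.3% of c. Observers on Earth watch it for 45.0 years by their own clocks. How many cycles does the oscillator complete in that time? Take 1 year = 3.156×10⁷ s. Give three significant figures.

β = 0.703; γ = 1/√(1 − 0.703²) = 1/√0.5058 = 1.406
During 45.0 years of lab time, the oscillator's proper time advances by τ = Δt/γ = 45.0/1.406 = 32.00 years = 1.010×10⁹ s.
N = f × τ = 4.23×10⁷ × 1.010×10⁹ = 4.272×10¹⁶.

N = 4.27×10¹⁶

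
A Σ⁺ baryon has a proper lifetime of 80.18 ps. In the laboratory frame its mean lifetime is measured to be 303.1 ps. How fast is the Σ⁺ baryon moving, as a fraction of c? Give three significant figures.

γ = Δt/τ₀ = 303.1/80.18 = 3.780
β = √(1 − 1/γ²) = √(1 − 0.06998) = √0.9300

v = 0.964c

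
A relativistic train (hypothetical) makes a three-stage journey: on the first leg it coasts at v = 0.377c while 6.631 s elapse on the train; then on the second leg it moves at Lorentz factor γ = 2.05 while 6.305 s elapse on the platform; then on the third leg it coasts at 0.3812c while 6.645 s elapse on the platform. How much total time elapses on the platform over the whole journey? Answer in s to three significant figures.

Leg 1: γ = 1/√(1 − 0.377²) = 1/√0.8579 = 1.080; Δt_1 = 1.080 × 6.631 = 7.159 s.
Leg 2: 6.305 s is already measured on the platform.
Leg 3: 6.645 s is already measured on the platform.
Total: 7.159 + 6.305 + 6.645 s.

Δt = 20.1 s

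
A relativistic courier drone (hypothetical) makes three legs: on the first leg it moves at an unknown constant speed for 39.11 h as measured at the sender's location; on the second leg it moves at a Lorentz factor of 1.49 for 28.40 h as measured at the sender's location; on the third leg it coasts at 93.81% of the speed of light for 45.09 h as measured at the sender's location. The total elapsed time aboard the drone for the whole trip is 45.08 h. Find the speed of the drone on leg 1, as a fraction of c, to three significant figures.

Leg 1: speed unknown; τ_1 = 39.11/γ_1.
Leg 2: γ = 1.49; τ_2 = 28.40/1.490 = 19.06 h.
Leg 3: β = 0.9381; γ = 1/√(1 − 0.9381²) = 1/√0.1200 = 2.887; τ_3 = 45.09/2.887 = 15.62 h.
Total proper time: τ_1 + 19.06 + 15.62 = 45.08, so τ_1 = 45.08 − 34.68 = 10.40 h.
γ_1 = 39.11/10.40 = 3.760; β = √(1 − 1/γ²) = √0.9293.

β = 0.964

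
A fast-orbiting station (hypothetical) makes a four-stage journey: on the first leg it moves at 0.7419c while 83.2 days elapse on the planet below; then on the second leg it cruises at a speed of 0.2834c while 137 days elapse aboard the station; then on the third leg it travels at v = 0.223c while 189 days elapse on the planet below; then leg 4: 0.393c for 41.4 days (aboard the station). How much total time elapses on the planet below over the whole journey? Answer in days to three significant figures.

Δt = 460 days

Leg 1: 83.2 days is already measured on the planet below.
Leg 2: γ = 1/√(1 − 0.2834²) = 1/√0.9197 = 1.043; Δt_2 = 1.043 × 137 = 142.9 days.
Leg 3: 189 days is already measured on the planet below.
Leg 4: γ = 1/√(1 − 0.393²) = 1/√0.8456 = 1.088; Δt_4 = 1.088 × 41.4 = 45.02 days.
Total: 83.20 + 142.9 + 189.0 + 45.02 days.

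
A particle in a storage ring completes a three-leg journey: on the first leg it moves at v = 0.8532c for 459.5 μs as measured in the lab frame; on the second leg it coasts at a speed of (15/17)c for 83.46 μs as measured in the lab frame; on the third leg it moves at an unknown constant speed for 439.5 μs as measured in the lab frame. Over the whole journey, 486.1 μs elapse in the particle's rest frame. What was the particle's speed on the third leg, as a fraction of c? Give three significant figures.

β = 0.882

Leg 1: γ = 1/√(1 − 0.8532²) = 1/√0.2720 = 1.917; τ_1 = 459.5/1.917 = 239.7 μs.
Leg 2: γ = 1/√(1 − (15/17)²) = 17/8 = 2.125; τ_2 = 83.46/2.125 = 39.28 μs.
Leg 3: speed unknown; τ_3 = 439.5/γ_3.
Total proper time: 239.7 + 39.28 + τ_3 = 486.1, so τ_3 = 486.1 − 278.9 = 207.2 μs.
γ_3 = 439.5/207.2 = 2.122; β = √(1 − 1/γ²) = √0.7778.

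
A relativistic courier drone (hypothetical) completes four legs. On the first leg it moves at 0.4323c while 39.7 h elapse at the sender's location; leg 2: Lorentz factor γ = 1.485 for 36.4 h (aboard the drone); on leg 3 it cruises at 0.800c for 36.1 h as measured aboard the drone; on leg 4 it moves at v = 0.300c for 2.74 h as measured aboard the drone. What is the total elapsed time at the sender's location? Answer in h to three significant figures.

Leg 1: 39.7 h is already measured at the sender's location.
Leg 2: γ = 1.485; Δt_2 = 1.485 × 36.4 = 54.05 h.
Leg 3: γ = 1/√(1 − 0.800²) = 5/3 ≈ 1.667; Δt_3 = 1.667 × 36.1 = 60.17 h.
Leg 4: γ = 1/√(1 − 0.300²) = 1/√0.9100 = 1.048; Δt_4 = 1.048 × 2.74 = 2.872 h.
Total: 39.70 + 54.05 + 60.17 + 2.872 h.

Δt = 157 h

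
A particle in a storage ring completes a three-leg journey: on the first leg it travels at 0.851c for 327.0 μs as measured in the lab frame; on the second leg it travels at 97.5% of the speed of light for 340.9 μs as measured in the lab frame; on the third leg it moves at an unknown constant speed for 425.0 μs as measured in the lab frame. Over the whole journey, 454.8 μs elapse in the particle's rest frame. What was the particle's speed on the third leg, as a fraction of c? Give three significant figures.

Leg 1: γ = 1/√(1 − 0.851²) = 1/√0.2758 = 1.904; τ_1 = 327.0/1.904 = 171.7 μs.
Leg 2: β = 0.975; γ = 1/√(1 − 0.975²) = 1/√0.04938 = 4.500; τ_2 = 340.9/4.500 = 75.75 μs.
Leg 3: speed unknown; τ_3 = 425.0/γ_3.
Total proper time: 171.7 + 75.75 + τ_3 = 454.8, so τ_3 = 454.8 − 247.5 = 207.3 μs.
γ_3 = 425.0/207.3 = 2.050; β = √(1 − 1/γ²) = √0.7620.

β = 0.873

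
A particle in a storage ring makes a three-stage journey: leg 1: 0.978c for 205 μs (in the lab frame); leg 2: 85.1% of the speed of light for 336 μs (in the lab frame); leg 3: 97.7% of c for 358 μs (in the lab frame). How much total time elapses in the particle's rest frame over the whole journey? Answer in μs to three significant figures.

Leg 1: γ = 1/√(1 − 0.978²) = 1/√0.04352 = 4.794; τ_1 = 205/4.794 = 42.76 μs.
Leg 2: β = 0.851; γ = 1/√(1 − 0.851²) = 1/√0.2758 = 1.904; τ_2 = 336/1.904 = 176.5 μs.
Leg 3: β = 0.977; γ = 1/√(1 − 0.977²) = 1/√0.04547 = 4.690; τ_3 = 358/4.690 = 76.34 μs.
Total: 42.76 + 176.5 + 76.34 μs.

τ = 296 μs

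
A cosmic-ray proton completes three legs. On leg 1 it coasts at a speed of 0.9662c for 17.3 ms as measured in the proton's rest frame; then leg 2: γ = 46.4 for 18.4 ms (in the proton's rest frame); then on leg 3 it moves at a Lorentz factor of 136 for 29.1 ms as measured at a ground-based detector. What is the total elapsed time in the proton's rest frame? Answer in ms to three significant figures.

τ = 35.9 ms

Leg 1: 17.3 ms is already measured in the proton's rest frame.
Leg 2: 18.4 ms is already measured in the proton's rest frame.
Leg 3: γ = 136; τ_3 = 29.1/136.0 = 0.2140 ms.
Total: 17.30 + 18.40 + 0.2140 ms.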